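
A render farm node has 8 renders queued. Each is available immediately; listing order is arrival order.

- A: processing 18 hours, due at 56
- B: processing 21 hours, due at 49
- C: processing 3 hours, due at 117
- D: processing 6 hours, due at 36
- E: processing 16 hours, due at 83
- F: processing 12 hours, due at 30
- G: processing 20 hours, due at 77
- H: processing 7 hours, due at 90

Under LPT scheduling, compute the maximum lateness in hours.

LPT (decreasing processing time): B G A E F H D C.
B: 0→21, due 49, lateness -28
G: 21→41, due 77, lateness -36
A: 41→59, due 56, lateness 3
E: 59→75, due 83, lateness -8
F: 75→87, due 30, lateness 57
H: 87→94, due 90, lateness 4
D: 94→100, due 36, lateness 64
C: 100→103, due 117, lateness -14
Maximum = 64.

64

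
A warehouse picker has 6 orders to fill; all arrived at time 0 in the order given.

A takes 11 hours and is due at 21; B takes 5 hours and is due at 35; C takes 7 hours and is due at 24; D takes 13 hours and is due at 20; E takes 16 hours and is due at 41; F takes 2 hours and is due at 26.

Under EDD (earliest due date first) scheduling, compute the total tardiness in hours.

33

EDD (increasing due date): D A C F B E.
D: 0→13, due 20, tardiness 0
A: 13→24, due 21, tardiness 3
C: 24→31, due 24, tardiness 7
F: 31→33, due 26, tardiness 7
B: 33→38, due 35, tardiness 3
E: 38→54, due 41, tardiness 13
Sum = 0+3+7+7+3+13 = 33.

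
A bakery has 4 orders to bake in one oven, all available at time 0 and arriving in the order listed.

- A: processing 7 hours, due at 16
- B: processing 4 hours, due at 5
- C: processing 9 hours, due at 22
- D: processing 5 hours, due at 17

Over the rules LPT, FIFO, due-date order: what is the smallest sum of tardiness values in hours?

3

LPT (decreasing processing time): C A D B.
C: 0→9, due 22, tardiness 0
A: 9→16, due 16, tardiness 0
D: 16→21, due 17, tardiness 4
B: 21→25, due 5, tardiness 20
Sum = 0+0+4+20 = 24.
FIFO (arrival order): A B C D.
A: 0→7, due 16, tardiness 0
B: 7→11, due 5, tardiness 6
C: 11→20, due 22, tardiness 0
D: 20→25, due 17, tardiness 8
Sum = 0+6+0+8 = 14.
EDD (increasing due date): B A D C.
B: 0→4, due 5, tardiness 0
A: 4→11, due 16, tardiness 0
D: 11→16, due 17, tardiness 0
C: 16→25, due 22, tardiness 3
Sum = 0+0+0+3 = 3.
LPT 24, FIFO 14, EDD 3 → minimum 3.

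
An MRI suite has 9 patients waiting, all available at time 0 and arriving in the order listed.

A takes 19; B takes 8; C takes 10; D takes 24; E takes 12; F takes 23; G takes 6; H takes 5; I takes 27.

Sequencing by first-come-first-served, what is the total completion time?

656

FIFO (arrival order): A B C D E F G H I.
A: 0→19
B: 19→27
C: 27→37
D: 37→61
E: 61→73
F: 73→96
G: 96→102
H: 102→107
I: 107→134
Sum = 19+27+37+61+73+96+102+107+134 = 656.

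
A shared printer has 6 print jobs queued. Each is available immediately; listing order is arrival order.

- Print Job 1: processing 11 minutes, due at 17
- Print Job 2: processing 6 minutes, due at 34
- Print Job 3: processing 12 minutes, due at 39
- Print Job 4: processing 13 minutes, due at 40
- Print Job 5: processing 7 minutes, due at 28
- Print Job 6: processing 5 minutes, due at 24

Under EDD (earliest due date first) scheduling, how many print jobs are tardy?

EDD (increasing due date): Print Job 1 Print Job 6 Print Job 5 Print Job 2 Print Job 3 Print Job 4.
Print Job 1: 0→11, due 17, tardiness 0
Print Job 6: 11→16, due 24, tardiness 0
Print Job 5: 16→23, due 28, tardiness 0
Print Job 2: 23→29, due 34, tardiness 0
Print Job 3: 29→41, due 39, tardiness 2
Print Job 4: 41→54, due 40, tardiness 14
Late print jobs: 2.

2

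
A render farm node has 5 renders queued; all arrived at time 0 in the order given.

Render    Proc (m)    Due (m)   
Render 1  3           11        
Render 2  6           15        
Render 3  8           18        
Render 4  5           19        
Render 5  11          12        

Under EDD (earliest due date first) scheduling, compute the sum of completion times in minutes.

EDD (increasing due date): Render 1 Render 5 Render 2 Render 3 Render 4.
Render 1: 0→3
Render 5: 3→14
Render 2: 14→20
Render 3: 20→28
Render 4: 28→33
Sum = 3+14+20+28+33 = 98.

98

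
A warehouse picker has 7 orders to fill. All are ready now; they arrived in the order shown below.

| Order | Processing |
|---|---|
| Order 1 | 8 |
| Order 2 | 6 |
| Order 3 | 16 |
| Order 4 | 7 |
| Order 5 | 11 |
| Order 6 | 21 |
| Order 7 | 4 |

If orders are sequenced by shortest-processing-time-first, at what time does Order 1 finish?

25

SPT (increasing processing time): Order 7 Order 2 Order 4 Order 1 Order 5 Order 3 Order 6.
Order 7: 0→4
Order 2: 4→10
Order 4: 10→17
Order 1: 17→25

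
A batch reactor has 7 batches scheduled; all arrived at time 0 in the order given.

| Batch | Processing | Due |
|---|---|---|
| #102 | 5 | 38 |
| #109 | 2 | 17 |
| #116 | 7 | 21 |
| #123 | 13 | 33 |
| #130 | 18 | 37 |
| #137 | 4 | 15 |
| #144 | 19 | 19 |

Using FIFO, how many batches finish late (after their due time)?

FIFO (arrival order): #102 #109 #116 #123 #130 #137 #144.
#102: 0→5, due 38, tardiness 0
#109: 5→7, due 17, tardiness 0
#116: 7→14, due 21, tardiness 0
#123: 14→27, due 33, tardiness 0
#130: 27→45, due 37, tardiness 8
#137: 45→49, due 15, tardiness 34
#144: 49→68, due 19, tardiness 49
Late batches: 3.

3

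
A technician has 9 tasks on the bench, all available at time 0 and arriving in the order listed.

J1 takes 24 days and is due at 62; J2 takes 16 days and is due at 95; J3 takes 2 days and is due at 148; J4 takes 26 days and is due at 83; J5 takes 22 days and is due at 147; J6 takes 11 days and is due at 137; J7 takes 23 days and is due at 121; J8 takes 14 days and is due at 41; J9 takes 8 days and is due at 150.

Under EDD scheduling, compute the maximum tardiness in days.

EDD (increasing due date): J8 J1 J4 J2 J7 J6 J5 J3 J9.
J8: 0→14, due 41, tardiness 0
J1: 14→38, due 62, tardiness 0
J4: 38→64, due 83, tardiness 0
J2: 64→80, due 95, tardiness 0
J7: 80→103, due 121, tardiness 0
J6: 103→114, due 137, tardiness 0
J5: 114→136, due 147, tardiness 0
J3: 136→138, due 148, tardiness 0
J9: 138→146, due 150, tardiness 0
Maximum = 0.

0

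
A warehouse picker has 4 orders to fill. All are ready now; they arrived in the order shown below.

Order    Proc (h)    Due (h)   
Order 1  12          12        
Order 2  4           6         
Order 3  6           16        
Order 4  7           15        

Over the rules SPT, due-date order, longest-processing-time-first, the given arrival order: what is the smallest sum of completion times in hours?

60

SPT (increasing processing time): Order 2 Order 3 Order 4 Order 1.
Order 2: 0→4
Order 3: 4→10
Order 4: 10→17
Order 1: 17→29
Sum = 4+10+17+29 = 60.
EDD (increasing due date): Order 2 Order 1 Order 4 Order 3.
Order 2: 0→4
Order 1: 4→16
Order 4: 16→23
Order 3: 23→29
Sum = 4+16+23+29 = 72.
LPT (decreasing processing time): Order 1 Order 4 Order 3 Order 2.
Order 1: 0→12
Order 4: 12→19
Order 3: 19→25
Order 2: 25→29
Sum = 12+19+25+29 = 85.
FIFO (arrival order): Order 1 Order 2 Order 3 Order 4.
Order 1: 0→12
Order 2: 12→16
Order 3: 16→22
Order 4: 22→29
Sum = 12+16+22+29 = 79.
SPT 60, EDD 72, LPT 85, FIFO 79 → minimum 60.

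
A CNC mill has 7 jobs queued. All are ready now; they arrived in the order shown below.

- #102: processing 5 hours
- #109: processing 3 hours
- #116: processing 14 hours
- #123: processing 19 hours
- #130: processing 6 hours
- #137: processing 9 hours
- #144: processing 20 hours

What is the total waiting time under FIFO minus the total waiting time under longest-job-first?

FIFO (arrival order): #102 #109 #116 #123 #130 #137 #144.
#102: waits 0, runs 0→5
#109: waits 5, runs 5→8
#116: waits 8, runs 8→22
#123: waits 22, runs 22→41
#130: waits 41, runs 41→47
#137: waits 47, runs 47→56
#144: waits 56, runs 56→76
Sum = 0+5+8+22+41+47+56 = 179.
LPT (decreasing processing time): #144 #123 #116 #137 #130 #102 #109.
#144: waits 0, runs 0→20
#123: waits 20, runs 20→39
#116: waits 39, runs 39→53
#137: waits 53, runs 53→62
#130: waits 62, runs 62→68
#102: waits 68, runs 68→73
#109: waits 73, runs 73→76
Sum = 0+20+39+53+62+68+73 = 315.
Difference = 179 − 315 = -136.

-136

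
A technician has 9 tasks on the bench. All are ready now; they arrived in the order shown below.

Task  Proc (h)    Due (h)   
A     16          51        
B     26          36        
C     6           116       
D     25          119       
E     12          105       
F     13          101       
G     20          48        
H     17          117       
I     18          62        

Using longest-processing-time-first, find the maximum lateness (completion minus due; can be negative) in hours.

LPT (decreasing processing time): B D G I H A F E C.
B: 0→26, due 36, lateness -10
D: 26→51, due 119, lateness -68
G: 51→71, due 48, lateness 23
I: 71→89, due 62, lateness 27
H: 89→106, due 117, lateness -11
A: 106→122, due 51, lateness 71
F: 122→135, due 101, lateness 34
E: 135→147, due 105, lateness 42
C: 147→153, due 116, lateness 37
Maximum = 71.

71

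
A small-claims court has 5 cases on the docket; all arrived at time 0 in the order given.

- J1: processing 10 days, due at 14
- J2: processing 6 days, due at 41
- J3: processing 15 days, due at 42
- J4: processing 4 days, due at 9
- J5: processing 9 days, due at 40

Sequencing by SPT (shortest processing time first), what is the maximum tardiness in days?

SPT (increasing processing time): J4 J2 J5 J1 J3.
J4: 0→4, due 9, tardiness 0
J2: 4→10, due 41, tardiness 0
J5: 10→19, due 40, tardiness 0
J1: 19→29, due 14, tardiness 15
J3: 29→44, due 42, tardiness 2
Maximum = 15.

15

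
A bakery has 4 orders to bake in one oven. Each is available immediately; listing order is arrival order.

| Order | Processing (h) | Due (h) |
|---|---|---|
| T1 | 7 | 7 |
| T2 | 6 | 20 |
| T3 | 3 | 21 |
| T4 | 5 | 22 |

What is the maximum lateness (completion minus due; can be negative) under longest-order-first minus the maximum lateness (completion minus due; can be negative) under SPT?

-14

LPT (decreasing processing time): T1 T2 T4 T3.
T1: 0→7, due 7, lateness 0
T2: 7→13, due 20, lateness -7
T4: 13→18, due 22, lateness -4
T3: 18→21, due 21, lateness 0
Maximum = 0.
SPT (increasing processing time): T3 T4 T2 T1.
T3: 0→3, due 21, lateness -18
T4: 3→8, due 22, lateness -14
T2: 8→14, due 20, lateness -6
T1: 14→21, due 7, lateness 14
Maximum = 14.
Difference = 0 − 14 = -14.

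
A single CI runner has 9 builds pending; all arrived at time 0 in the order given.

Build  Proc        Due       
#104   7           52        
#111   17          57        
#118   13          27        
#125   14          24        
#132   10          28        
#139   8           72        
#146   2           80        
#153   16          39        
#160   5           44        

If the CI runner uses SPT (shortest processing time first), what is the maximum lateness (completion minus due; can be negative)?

SPT (increasing processing time): #146 #160 #104 #139 #132 #118 #125 #153 #111.
#146: 0→2, due 80, lateness -78
#160: 2→7, due 44, lateness -37
#104: 7→14, due 52, lateness -38
#139: 14→22, due 72, lateness -50
#132: 22→32, due 28, lateness 4
#118: 32→45, due 27, lateness 18
#125: 45→59, due 24, lateness 35
#153: 59→75, due 39, lateness 36
#111: 75→92, due 57, lateness 35
Maximum = 36.

36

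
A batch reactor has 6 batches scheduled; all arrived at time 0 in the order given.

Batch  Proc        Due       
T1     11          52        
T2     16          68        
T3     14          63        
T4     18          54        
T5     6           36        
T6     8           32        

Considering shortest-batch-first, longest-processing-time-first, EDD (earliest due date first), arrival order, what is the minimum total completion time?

SPT (increasing processing time): T5 T6 T1 T3 T2 T4.
T5: 0→6
T6: 6→14
T1: 14→25
T3: 25→39
T2: 39→55
T4: 55→73
Sum = 6+14+25+39+55+73 = 212.
LPT (decreasing processing time): T4 T2 T3 T1 T6 T5.
T4: 0→18
T2: 18→34
T3: 34→48
T1: 48→59
T6: 59→67
T5: 67→73
Sum = 18+34+48+59+67+73 = 299.
EDD (increasing due date): T6 T5 T1 T4 T3 T2.
T6: 0→8
T5: 8→14
T1: 14→25
T4: 25→43
T3: 43→57
T2: 57→73
Sum = 8+14+25+43+57+73 = 220.
FIFO (arrival order): T1 T2 T3 T4 T5 T6.
T1: 0→11
T2: 11→27
T3: 27→41
T4: 41→59
T5: 59→65
T6: 65→73
Sum = 11+27+41+59+65+73 = 276.
SPT 212, LPT 299, EDD 220, FIFO 276 → minimum 212.

212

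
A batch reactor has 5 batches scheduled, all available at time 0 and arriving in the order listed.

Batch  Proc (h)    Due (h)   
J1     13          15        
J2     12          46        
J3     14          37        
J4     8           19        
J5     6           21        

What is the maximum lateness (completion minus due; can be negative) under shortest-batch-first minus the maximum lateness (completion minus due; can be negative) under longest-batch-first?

-8

SPT (increasing processing time): J5 J4 J2 J1 J3.
J5: 0→6, due 21, lateness -15
J4: 6→14, due 19, lateness -5
J2: 14→26, due 46, lateness -20
J1: 26→39, due 15, lateness 24
J3: 39→53, due 37, lateness 16
Maximum = 24.
LPT (decreasing processing time): J3 J1 J2 J4 J5.
J3: 0→14, due 37, lateness -23
J1: 14→27, due 15, lateness 12
J2: 27→39, due 46, lateness -7
J4: 39→47, due 19, lateness 28
J5: 47→53, due 21, lateness 32
Maximum = 32.
Difference = 24 − 32 = -8.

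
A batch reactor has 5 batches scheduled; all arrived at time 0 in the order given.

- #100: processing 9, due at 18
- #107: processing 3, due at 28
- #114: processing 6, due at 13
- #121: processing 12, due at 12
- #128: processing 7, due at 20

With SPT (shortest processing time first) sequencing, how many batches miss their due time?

SPT (increasing processing time): #107 #114 #128 #100 #121.
#107: 0→3, due 28, tardiness 0
#114: 3→9, due 13, tardiness 0
#128: 9→16, due 20, tardiness 0
#100: 16→25, due 18, tardiness 7
#121: 25→37, due 12, tardiness 25
Late batches: 2.

2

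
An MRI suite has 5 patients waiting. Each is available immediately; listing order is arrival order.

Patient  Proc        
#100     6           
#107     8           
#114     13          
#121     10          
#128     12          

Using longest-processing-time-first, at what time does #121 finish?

LPT (decreasing processing time): #114 #128 #121 #107 #100.
#114: 0→13
#128: 13→25
#121: 25→35

35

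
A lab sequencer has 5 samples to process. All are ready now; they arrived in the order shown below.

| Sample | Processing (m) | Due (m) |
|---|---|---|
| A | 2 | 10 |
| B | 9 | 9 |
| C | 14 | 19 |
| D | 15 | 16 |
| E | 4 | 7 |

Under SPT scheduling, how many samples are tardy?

3

SPT (increasing processing time): A E B C D.
A: 0→2, due 10, tardiness 0
E: 2→6, due 7, tardiness 0
B: 6→15, due 9, tardiness 6
C: 15→29, due 19, tardiness 10
D: 29→44, due 16, tardiness 28
Late samples: 3.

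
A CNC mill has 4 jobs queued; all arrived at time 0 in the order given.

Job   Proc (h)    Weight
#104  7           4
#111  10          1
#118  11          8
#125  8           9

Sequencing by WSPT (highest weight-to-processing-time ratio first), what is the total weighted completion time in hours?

364

WSPT (decreasing weight/processing-time ratio): #125 #118 #104 #111.
#125: finishes 8, weight 9, w·C = 72
#118: finishes 19, weight 8, w·C = 152
#104: finishes 26, weight 4, w·C = 104
#111: finishes 36, weight 1, w·C = 36
Sum = 72+152+104+36 = 364.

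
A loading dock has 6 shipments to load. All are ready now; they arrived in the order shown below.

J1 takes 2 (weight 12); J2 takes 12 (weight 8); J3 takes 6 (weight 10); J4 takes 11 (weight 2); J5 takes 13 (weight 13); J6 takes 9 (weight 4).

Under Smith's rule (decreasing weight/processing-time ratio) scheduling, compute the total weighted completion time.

WSPT (decreasing weight/processing-time ratio): J1 J3 J5 J2 J6 J4.
J1: finishes 2, weight 12, w·C = 24
J3: finishes 8, weight 10, w·C = 80
J5: finishes 21, weight 13, w·C = 273
J2: finishes 33, weight 8, w·C = 264
J6: finishes 42, weight 4, w·C = 168
J4: finishes 53, weight 2, w·C = 106
Sum = 24+80+273+264+168+106 = 915.

915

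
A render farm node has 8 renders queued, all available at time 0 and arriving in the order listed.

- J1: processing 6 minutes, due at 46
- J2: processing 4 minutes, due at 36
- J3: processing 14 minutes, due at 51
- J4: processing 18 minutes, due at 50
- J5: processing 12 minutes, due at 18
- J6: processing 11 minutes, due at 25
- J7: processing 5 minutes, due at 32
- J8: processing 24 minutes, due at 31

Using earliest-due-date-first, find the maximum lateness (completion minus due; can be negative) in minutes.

EDD (increasing due date): J5 J6 J8 J7 J2 J1 J4 J3.
J5: 0→12, due 18, lateness -6
J6: 12→23, due 25, lateness -2
J8: 23→47, due 31, lateness 16
J7: 47→52, due 32, lateness 20
J2: 52→56, due 36, lateness 20
J1: 56→62, due 46, lateness 16
J4: 62→80, due 50, lateness 30
J3: 80→94, due 51, lateness 43
Maximum = 43.

43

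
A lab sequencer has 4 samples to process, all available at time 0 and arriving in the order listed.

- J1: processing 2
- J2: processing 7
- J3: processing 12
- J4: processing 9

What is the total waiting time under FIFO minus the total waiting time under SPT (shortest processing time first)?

3

FIFO (arrival order): J1 J2 J3 J4.
J1: waits 0, runs 0→2
J2: waits 2, runs 2→9
J3: waits 9, runs 9→21
J4: waits 21, runs 21→30
Sum = 0+2+9+21 = 32.
SPT (increasing processing time): J1 J2 J4 J3.
J1: waits 0, runs 0→2
J2: waits 2, runs 2→9
J4: waits 9, runs 9→18
J3: waits 18, runs 18→30
Sum = 0+2+9+18 = 29.
Difference = 32 − 29 = 3.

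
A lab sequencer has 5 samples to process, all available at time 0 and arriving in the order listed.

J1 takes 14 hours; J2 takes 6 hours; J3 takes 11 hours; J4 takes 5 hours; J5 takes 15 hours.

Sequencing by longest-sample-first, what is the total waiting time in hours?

130

LPT (decreasing processing time): J5 J1 J3 J2 J4.
J5: waits 0, runs 0→15
J1: waits 15, runs 15→29
J3: waits 29, runs 29→40
J2: waits 40, runs 40→46
J4: waits 46, runs 46→51
Sum = 0+15+29+40+46 = 130.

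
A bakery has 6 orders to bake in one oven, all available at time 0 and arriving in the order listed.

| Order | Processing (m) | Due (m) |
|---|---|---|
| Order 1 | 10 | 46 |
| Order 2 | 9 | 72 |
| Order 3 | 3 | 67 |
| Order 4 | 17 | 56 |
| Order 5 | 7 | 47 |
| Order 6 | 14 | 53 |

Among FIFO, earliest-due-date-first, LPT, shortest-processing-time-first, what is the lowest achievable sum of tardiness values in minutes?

0

FIFO (arrival order): Order 1 Order 2 Order 3 Order 4 Order 5 Order 6.
Order 1: 0→10, due 46, tardiness 0
Order 2: 10→19, due 72, tardiness 0
Order 3: 19→22, due 67, tardiness 0
Order 4: 22→39, due 56, tardiness 0
Order 5: 39→46, due 47, tardiness 0
Order 6: 46→60, due 53, tardiness 7
Sum = 0+0+0+0+0+7 = 7.
EDD (increasing due date): Order 1 Order 5 Order 6 Order 4 Order 3 Order 2.
Order 1: 0→10, due 46, tardiness 0
Order 5: 10→17, due 47, tardiness 0
Order 6: 17→31, due 53, tardiness 0
Order 4: 31→48, due 56, tardiness 0
Order 3: 48→51, due 67, tardiness 0
Order 2: 51→60, due 72, tardiness 0
Sum = 0+0+0+0+0+0 = 0.
LPT (decreasing processing time): Order 4 Order 6 Order 1 Order 2 Order 5 Order 3.
Order 4: 0→17, due 56, tardiness 0
Order 6: 17→31, due 53, tardiness 0
Order 1: 31→41, due 46, tardiness 0
Order 2: 41→50, due 72, tardiness 0
Order 5: 50→57, due 47, tardiness 10
Order 3: 57→60, due 67, tardiness 0
Sum = 0+0+0+0+10+0 = 10.
SPT (increasing processing time): Order 3 Order 5 Order 2 Order 1 Order 6 Order 4.
Order 3: 0→3, due 67, tardiness 0
Order 5: 3→10, due 47, tardiness 0
Order 2: 10→19, due 72, tardiness 0
Order 1: 19→29, due 46, tardiness 0
Order 6: 29→43, due 53, tardiness 0
Order 4: 43→60, due 56, tardiness 4
Sum = 0+0+0+0+0+4 = 4.
FIFO 7, EDD 0, LPT 10, SPT 4 → minimum 0.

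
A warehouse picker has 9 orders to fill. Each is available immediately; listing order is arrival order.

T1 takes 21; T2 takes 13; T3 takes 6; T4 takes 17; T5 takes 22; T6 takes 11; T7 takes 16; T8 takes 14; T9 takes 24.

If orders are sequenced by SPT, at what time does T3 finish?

6

SPT (increasing processing time): T3 T6 T2 T8 T7 T4 T1 T5 T9.
T3: 0→6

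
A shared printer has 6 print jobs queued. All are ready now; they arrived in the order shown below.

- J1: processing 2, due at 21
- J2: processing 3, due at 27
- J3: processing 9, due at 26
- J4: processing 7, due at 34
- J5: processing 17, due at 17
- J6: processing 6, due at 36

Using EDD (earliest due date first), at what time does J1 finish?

19

EDD (increasing due date): J5 J1 J3 J2 J4 J6.
J5: 0→17
J1: 17→19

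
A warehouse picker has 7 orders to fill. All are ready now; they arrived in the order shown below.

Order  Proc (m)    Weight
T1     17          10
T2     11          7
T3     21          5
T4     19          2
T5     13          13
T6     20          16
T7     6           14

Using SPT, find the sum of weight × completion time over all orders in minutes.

SPT (increasing processing time): T7 T2 T5 T1 T4 T6 T3.
T7: finishes 6, weight 14, w·C = 84
T2: finishes 17, weight 7, w·C = 119
T5: finishes 30, weight 13, w·C = 390
T1: finishes 47, weight 10, w·C = 470
T4: finishes 66, weight 2, w·C = 132
T6: finishes 86, weight 16, w·C = 1376
T3: finishes 107, weight 5, w·C = 535
Sum = 84+119+390+470+132+1376+535 = 3106.

3106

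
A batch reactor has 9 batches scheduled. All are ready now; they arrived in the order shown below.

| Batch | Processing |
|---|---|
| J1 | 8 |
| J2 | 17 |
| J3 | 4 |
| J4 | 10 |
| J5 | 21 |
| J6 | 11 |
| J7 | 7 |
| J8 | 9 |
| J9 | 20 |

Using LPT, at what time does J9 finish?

LPT (decreasing processing time): J5 J9 J2 J6 J4 J8 J1 J7 J3.
J5: 0→21
J9: 21→41

41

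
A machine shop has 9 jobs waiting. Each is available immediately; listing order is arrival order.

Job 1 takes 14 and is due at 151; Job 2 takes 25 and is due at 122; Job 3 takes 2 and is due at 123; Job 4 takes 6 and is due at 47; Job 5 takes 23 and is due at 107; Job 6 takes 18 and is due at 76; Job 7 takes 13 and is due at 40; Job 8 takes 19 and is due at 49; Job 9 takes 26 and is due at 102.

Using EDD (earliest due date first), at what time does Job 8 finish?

38

EDD (increasing due date): Job 7 Job 4 Job 8 Job 6 Job 9 Job 5 Job 2 Job 3 Job 1.
Job 7: 0→13
Job 4: 13→19
Job 8: 19→38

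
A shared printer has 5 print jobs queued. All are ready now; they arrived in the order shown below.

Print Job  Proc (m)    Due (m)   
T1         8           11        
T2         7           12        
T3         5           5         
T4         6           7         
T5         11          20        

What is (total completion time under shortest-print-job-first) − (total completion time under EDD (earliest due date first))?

SPT (increasing processing time): T3 T4 T2 T1 T5.
T3: 0→5
T4: 5→11
T2: 11→18
T1: 18→26
T5: 26→37
Sum = 5+11+18+26+37 = 97.
EDD (increasing due date): T3 T4 T1 T2 T5.
T3: 0→5
T4: 5→11
T1: 11→19
T2: 19→26
T5: 26→37
Sum = 5+11+19+26+37 = 98.
Difference = 97 − 98 = -1.

-1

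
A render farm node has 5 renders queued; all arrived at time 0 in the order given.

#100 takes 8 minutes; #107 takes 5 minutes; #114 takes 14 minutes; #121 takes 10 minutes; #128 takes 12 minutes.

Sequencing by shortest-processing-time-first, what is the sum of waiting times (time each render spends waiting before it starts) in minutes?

76

SPT (increasing processing time): #107 #100 #121 #128 #114.
#107: waits 0, runs 0→5
#100: waits 5, runs 5→13
#121: waits 13, runs 13→23
#128: waits 23, runs 23→35
#114: waits 35, runs 35→49
Sum = 0+5+13+23+35 = 76.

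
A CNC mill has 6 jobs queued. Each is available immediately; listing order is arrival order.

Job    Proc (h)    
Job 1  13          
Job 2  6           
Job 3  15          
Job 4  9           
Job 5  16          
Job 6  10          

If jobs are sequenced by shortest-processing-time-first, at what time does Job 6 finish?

25

SPT (increasing processing time): Job 2 Job 4 Job 6 Job 1 Job 3 Job 5.
Job 2: 0→6
Job 4: 6→15
Job 6: 15→25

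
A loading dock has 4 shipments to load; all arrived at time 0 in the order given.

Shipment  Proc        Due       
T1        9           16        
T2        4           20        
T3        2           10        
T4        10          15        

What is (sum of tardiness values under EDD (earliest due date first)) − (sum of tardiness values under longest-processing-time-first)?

EDD (increasing due date): T3 T4 T1 T2.
T3: 0→2, due 10, tardiness 0
T4: 2→12, due 15, tardiness 0
T1: 12→21, due 16, tardiness 5
T2: 21→25, due 20, tardiness 5
Sum = 0+0+5+5 = 10.
LPT (decreasing processing time): T4 T1 T2 T3.
T4: 0→10, due 15, tardiness 0
T1: 10→19, due 16, tardiness 3
T2: 19→23, due 20, tardiness 3
T3: 23→25, due 10, tardiness 15
Sum = 0+3+3+15 = 21.
Difference = 10 − 21 = -11.

-11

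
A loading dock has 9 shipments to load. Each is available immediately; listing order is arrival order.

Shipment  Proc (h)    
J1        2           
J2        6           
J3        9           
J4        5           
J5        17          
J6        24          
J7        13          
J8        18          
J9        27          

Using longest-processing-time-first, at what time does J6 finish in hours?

51

LPT (decreasing processing time): J9 J6 J8 J5 J7 J3 J2 J4 J1.
J9: 0→27
J6: 27→51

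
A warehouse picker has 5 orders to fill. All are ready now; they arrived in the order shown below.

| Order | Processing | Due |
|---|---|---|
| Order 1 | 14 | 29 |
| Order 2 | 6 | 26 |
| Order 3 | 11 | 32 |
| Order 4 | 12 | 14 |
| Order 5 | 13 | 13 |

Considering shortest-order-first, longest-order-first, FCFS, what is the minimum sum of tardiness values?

71

SPT (increasing processing time): Order 2 Order 3 Order 4 Order 5 Order 1.
Order 2: 0→6, due 26, tardiness 0
Order 3: 6→17, due 32, tardiness 0
Order 4: 17→29, due 14, tardiness 15
Order 5: 29→42, due 13, tardiness 29
Order 1: 42→56, due 29, tardiness 27
Sum = 0+0+15+29+27 = 71.
LPT (decreasing processing time): Order 1 Order 5 Order 4 Order 3 Order 2.
Order 1: 0→14, due 29, tardiness 0
Order 5: 14→27, due 13, tardiness 14
Order 4: 27→39, due 14, tardiness 25
Order 3: 39→50, due 32, tardiness 18
Order 2: 50→56, due 26, tardiness 30
Sum = 0+14+25+18+30 = 87.
FIFO (arrival order): Order 1 Order 2 Order 3 Order 4 Order 5.
Order 1: 0→14, due 29, tardiness 0
Order 2: 14→20, due 26, tardiness 0
Order 3: 20→31, due 32, tardiness 0
Order 4: 31→43, due 14, tardiness 29
Order 5: 43→56, due 13, tardiness 43
Sum = 0+0+0+29+43 = 72.
SPT 71, LPT 87, FIFO 72 → minimum 71.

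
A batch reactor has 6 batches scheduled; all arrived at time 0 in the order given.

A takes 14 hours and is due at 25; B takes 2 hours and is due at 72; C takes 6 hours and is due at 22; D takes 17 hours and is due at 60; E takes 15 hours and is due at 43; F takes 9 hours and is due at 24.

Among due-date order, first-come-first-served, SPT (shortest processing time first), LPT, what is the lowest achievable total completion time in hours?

167

EDD (increasing due date): C F A E D B.
C: 0→6
F: 6→15
A: 15→29
E: 29→44
D: 44→61
B: 61→63
Sum = 6+15+29+44+61+63 = 218.
FIFO (arrival order): A B C D E F.
A: 0→14
B: 14→16
C: 16→22
D: 22→39
E: 39→54
F: 54→63
Sum = 14+16+22+39+54+63 = 208.
SPT (increasing processing time): B C F A E D.
B: 0→2
C: 2→8
F: 8→17
A: 17→31
E: 31→46
D: 46→63
Sum = 2+8+17+31+46+63 = 167.
LPT (decreasing processing time): D E A F C B.
D: 0→17
E: 17→32
A: 32→46
F: 46→55
C: 55→61
B: 61→63
Sum = 17+32+46+55+61+63 = 274.
EDD 218, FIFO 208, SPT 167, LPT 274 → minimum 167.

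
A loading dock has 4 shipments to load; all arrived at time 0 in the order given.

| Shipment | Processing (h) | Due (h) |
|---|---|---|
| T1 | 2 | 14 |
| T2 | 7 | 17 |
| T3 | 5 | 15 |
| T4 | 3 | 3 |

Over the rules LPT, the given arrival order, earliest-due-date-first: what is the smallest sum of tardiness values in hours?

LPT (decreasing processing time): T2 T3 T4 T1.
T2: 0→7, due 17, tardiness 0
T3: 7→12, due 15, tardiness 0
T4: 12→15, due 3, tardiness 12
T1: 15→17, due 14, tardiness 3
Sum = 0+0+12+3 = 15.
FIFO (arrival order): T1 T2 T3 T4.
T1: 0→2, due 14, tardiness 0
T2: 2→9, due 17, tardiness 0
T3: 9→14, due 15, tardiness 0
T4: 14→17, due 3, tardiness 14
Sum = 0+0+0+14 = 14.
EDD (increasing due date): T4 T1 T3 T2.
T4: 0→3, due 3, tardiness 0
T1: 3→5, due 14, tardiness 0
T3: 5→10, due 15, tardiness 0
T2: 10→17, due 17, tardiness 0
Sum = 0+0+0+0 = 0.
LPT 15, FIFO 14, EDD 0 → minimum 0.

0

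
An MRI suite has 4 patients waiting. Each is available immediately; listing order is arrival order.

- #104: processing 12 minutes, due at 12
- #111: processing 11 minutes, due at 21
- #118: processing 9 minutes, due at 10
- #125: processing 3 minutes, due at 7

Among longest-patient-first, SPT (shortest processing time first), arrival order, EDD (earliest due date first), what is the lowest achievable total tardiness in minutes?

LPT (decreasing processing time): #104 #111 #118 #125.
#104: 0→12, due 12, tardiness 0
#111: 12→23, due 21, tardiness 2
#118: 23→32, due 10, tardiness 22
#125: 32→35, due 7, tardiness 28
Sum = 0+2+22+28 = 52.
SPT (increasing processing time): #125 #118 #111 #104.
#125: 0→3, due 7, tardiness 0
#118: 3→12, due 10, tardiness 2
#111: 12→23, due 21, tardiness 2
#104: 23→35, due 12, tardiness 23
Sum = 0+2+2+23 = 27.
FIFO (arrival order): #104 #111 #118 #125.
#104: 0→12, due 12, tardiness 0
#111: 12→23, due 21, tardiness 2
#118: 23→32, due 10, tardiness 22
#125: 32→35, due 7, tardiness 28
Sum = 0+2+22+28 = 52.
EDD (increasing due date): #125 #118 #104 #111.
#125: 0→3, due 7, tardiness 0
#118: 3→12, due 10, tardiness 2
#104: 12→24, due 12, tardiness 12
#111: 24→35, due 21, tardiness 14
Sum = 0+2+12+14 = 28.
LPT 52, SPT 27, FIFO 52, EDD 28 → minimum 27.

27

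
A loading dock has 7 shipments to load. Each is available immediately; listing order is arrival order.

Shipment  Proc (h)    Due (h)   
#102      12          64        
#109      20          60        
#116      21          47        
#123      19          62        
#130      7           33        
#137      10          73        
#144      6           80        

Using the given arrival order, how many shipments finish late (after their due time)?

5

FIFO (arrival order): #102 #109 #116 #123 #130 #137 #144.
#102: 0→12, due 64, tardiness 0
#109: 12→32, due 60, tardiness 0
#116: 32→53, due 47, tardiness 6
#123: 53→72, due 62, tardiness 10
#130: 72→79, due 33, tardiness 46
#137: 79→89, due 73, tardiness 16
#144: 89→95, due 80, tardiness 15
Late shipments: 5.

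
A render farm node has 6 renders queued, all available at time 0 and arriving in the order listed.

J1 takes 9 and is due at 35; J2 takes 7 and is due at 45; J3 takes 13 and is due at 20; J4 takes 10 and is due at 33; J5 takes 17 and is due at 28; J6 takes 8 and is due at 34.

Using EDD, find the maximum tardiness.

EDD (increasing due date): J3 J5 J4 J6 J1 J2.
J3: 0→13, due 20, tardiness 0
J5: 13→30, due 28, tardiness 2
J4: 30→40, due 33, tardiness 7
J6: 40→48, due 34, tardiness 14
J1: 48→57, due 35, tardiness 22
J2: 57→64, due 45, tardiness 19
Maximum = 22.

22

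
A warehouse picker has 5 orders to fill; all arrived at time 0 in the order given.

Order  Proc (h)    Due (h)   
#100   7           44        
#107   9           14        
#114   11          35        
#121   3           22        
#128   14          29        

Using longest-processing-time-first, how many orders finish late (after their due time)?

LPT (decreasing processing time): #128 #114 #107 #100 #121.
#128: 0→14, due 29, tardiness 0
#114: 14→25, due 35, tardiness 0
#107: 25→34, due 14, tardiness 20
#100: 34→41, due 44, tardiness 0
#121: 41→44, due 22, tardiness 22
Late orders: 2.

2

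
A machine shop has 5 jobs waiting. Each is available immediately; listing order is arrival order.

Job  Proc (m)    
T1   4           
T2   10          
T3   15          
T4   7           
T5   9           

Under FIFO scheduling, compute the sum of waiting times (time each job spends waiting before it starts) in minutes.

83

FIFO (arrival order): T1 T2 T3 T4 T5.
T1: waits 0, runs 0→4
T2: waits 4, runs 4→14
T3: waits 14, runs 14→29
T4: waits 29, runs 29→36
T5: waits 36, runs 36→45
Sum = 0+4+14+29+36 = 83.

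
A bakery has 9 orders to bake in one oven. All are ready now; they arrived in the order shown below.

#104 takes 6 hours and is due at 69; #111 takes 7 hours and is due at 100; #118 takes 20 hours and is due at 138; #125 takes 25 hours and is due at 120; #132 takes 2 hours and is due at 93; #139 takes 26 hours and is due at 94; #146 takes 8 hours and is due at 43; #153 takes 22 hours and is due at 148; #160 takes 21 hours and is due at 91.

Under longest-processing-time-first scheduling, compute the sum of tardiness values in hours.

221

LPT (decreasing processing time): #139 #125 #153 #160 #118 #146 #111 #104 #132.
#139: 0→26, due 94, tardiness 0
#125: 26→51, due 120, tardiness 0
#153: 51→73, due 148, tardiness 0
#160: 73→94, due 91, tardiness 3
#118: 94→114, due 138, tardiness 0
#146: 114→122, due 43, tardiness 79
#111: 122→129, due 100, tardiness 29
#104: 129→135, due 69, tardiness 66
#132: 135→137, due 93, tardiness 44
Sum = 0+0+0+3+0+79+29+66+44 = 221.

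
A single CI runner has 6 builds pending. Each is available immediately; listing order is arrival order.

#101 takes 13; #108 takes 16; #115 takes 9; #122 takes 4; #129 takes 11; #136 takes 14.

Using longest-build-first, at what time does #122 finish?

67

LPT (decreasing processing time): #108 #136 #101 #129 #115 #122.
#108: 0→16
#136: 16→30
#101: 30→43
#129: 43→54
#115: 54→63
#122: 63→67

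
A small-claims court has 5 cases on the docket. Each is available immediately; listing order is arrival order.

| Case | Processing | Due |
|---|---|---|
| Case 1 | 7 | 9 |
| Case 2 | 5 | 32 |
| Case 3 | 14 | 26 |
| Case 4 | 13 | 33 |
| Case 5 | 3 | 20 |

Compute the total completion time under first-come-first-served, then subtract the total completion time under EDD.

FIFO (arrival order): Case 1 Case 2 Case 3 Case 4 Case 5.
Case 1: 0→7
Case 2: 7→12
Case 3: 12→26
Case 4: 26→39
Case 5: 39→42
Sum = 7+12+26+39+42 = 126.
EDD (increasing due date): Case 1 Case 5 Case 3 Case 2 Case 4.
Case 1: 0→7
Case 5: 7→10
Case 3: 10→24
Case 2: 24→29
Case 4: 29→42
Sum = 7+10+24+29+42 = 112.
Difference = 126 − 112 = 14.

14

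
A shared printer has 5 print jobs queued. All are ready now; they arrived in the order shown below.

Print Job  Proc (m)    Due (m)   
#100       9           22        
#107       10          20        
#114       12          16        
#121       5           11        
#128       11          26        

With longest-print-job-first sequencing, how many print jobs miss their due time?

LPT (decreasing processing time): #114 #128 #107 #100 #121.
#114: 0→12, due 16, tardiness 0
#128: 12→23, due 26, tardiness 0
#107: 23→33, due 20, tardiness 13
#100: 33→42, due 22, tardiness 20
#121: 42→47, due 11, tardiness 36
Late print jobs: 3.

3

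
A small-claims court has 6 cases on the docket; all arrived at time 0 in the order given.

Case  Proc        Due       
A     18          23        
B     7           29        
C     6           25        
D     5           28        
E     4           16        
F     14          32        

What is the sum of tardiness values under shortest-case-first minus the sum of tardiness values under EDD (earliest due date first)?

SPT (increasing processing time): E D C B F A.
E: 0→4, due 16, tardiness 0
D: 4→9, due 28, tardiness 0
C: 9→15, due 25, tardiness 0
B: 15→22, due 29, tardiness 0
F: 22→36, due 32, tardiness 4
A: 36→54, due 23, tardiness 31
Sum = 0+0+0+0+4+31 = 35.
EDD (increasing due date): E A C D B F.
E: 0→4, due 16, tardiness 0
A: 4→22, due 23, tardiness 0
C: 22→28, due 25, tardiness 3
D: 28→33, due 28, tardiness 5
B: 33→40, due 29, tardiness 11
F: 40→54, due 32, tardiness 22
Sum = 0+0+3+5+11+22 = 41.
Difference = 35 − 41 = -6.

-6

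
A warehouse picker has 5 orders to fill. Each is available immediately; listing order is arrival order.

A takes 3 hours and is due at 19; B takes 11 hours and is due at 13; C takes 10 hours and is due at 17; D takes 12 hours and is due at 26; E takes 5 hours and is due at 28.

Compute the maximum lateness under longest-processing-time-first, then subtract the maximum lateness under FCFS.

LPT (decreasing processing time): D B C E A.
D: 0→12, due 26, lateness -14
B: 12→23, due 13, lateness 10
C: 23→33, due 17, lateness 16
E: 33→38, due 28, lateness 10
A: 38→41, due 19, lateness 22
Maximum = 22.
FIFO (arrival order): A B C D E.
A: 0→3, due 19, lateness -16
B: 3→14, due 13, lateness 1
C: 14→24, due 17, lateness 7
D: 24→36, due 26, lateness 10
E: 36→41, due 28, lateness 13
Maximum = 13.
Difference = 22 − 13 = 9.

9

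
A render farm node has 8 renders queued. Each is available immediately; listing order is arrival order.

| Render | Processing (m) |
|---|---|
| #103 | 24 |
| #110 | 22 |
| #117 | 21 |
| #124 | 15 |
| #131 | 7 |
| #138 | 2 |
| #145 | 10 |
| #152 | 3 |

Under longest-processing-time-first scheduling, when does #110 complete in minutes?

LPT (decreasing processing time): #103 #110 #117 #124 #145 #131 #152 #138.
#103: 0→24
#110: 24→46

46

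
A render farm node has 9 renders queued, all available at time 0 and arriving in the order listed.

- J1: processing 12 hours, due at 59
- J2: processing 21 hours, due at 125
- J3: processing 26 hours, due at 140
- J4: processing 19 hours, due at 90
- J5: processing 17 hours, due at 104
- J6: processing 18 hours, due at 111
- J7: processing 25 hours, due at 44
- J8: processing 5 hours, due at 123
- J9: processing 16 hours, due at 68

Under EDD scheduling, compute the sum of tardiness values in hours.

27

EDD (increasing due date): J7 J1 J9 J4 J5 J6 J8 J2 J3.
J7: 0→25, due 44, tardiness 0
J1: 25→37, due 59, tardiness 0
J9: 37→53, due 68, tardiness 0
J4: 53→72, due 90, tardiness 0
J5: 72→89, due 104, tardiness 0
J6: 89→107, due 111, tardiness 0
J8: 107→112, due 123, tardiness 0
J2: 112→133, due 125, tardiness 8
J3: 133→159, due 140, tardiness 19
Sum = 0+0+0+0+0+0+0+8+19 = 27.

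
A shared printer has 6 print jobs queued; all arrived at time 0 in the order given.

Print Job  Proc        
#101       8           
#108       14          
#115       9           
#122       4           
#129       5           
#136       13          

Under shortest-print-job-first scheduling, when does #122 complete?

SPT (increasing processing time): #122 #129 #101 #115 #136 #108.
#122: 0→4

4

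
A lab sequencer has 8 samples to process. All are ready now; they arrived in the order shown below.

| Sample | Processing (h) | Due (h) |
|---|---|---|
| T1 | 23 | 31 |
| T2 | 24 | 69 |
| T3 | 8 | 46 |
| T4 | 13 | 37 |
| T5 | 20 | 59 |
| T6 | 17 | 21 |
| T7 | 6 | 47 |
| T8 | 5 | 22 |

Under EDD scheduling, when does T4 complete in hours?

EDD (increasing due date): T6 T8 T1 T4 T3 T7 T5 T2.
T6: 0→17
T8: 17→22
T1: 22→45
T4: 45→58

58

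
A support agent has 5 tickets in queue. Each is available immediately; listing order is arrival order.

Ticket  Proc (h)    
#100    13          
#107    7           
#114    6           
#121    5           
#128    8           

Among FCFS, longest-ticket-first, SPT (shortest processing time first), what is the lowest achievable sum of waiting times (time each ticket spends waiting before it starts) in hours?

FIFO (arrival order): #100 #107 #114 #121 #128.
#100: waits 0, runs 0→13
#107: waits 13, runs 13→20
#114: waits 20, runs 20→26
#121: waits 26, runs 26→31
#128: waits 31, runs 31→39
Sum = 0+13+20+26+31 = 90.
LPT (decreasing processing time): #100 #128 #107 #114 #121.
#100: waits 0, runs 0→13
#128: waits 13, runs 13→21
#107: waits 21, runs 21→28
#114: waits 28, runs 28→34
#121: waits 34, runs 34→39
Sum = 0+13+21+28+34 = 96.
SPT (increasing processing time): #121 #114 #107 #128 #100.
#121: waits 0, runs 0→5
#114: waits 5, runs 5→11
#107: waits 11, runs 11→18
#128: waits 18, runs 18→26
#100: waits 26, runs 26→39
Sum = 0+5+11+18+26 = 60.
FIFO 90, LPT 96, SPT 60 → minimum 60.

60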